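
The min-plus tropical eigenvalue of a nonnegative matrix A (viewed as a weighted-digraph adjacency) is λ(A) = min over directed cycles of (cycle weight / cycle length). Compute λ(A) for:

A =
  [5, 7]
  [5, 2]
λ(A) = 2

Enumerate directed cycles and compute their means (weight / length). Sample:
  cycle 0 → 0: weight = 5, length = 1, mean = 5/1 ≈ 5.000
  cycle 1 → 1: weight = 2, length = 1, mean = 2/1 ≈ 2.000
  cycle 0 → 1 → 0: weight = 12, length = 2, mean = 12/2 ≈ 6.000
  cycle 1 → 0 → 1: weight = 12, length = 2, mean = 12/2 ≈ 6.000
Minimum mean = 2.000, attained e.g. along the cycle 1 → 1 with weight 2 and length 1. So λ(A) = 2/1 = 2.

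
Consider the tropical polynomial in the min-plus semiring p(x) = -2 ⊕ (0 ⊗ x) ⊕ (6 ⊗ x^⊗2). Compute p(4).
p(4) = -2

A tropical monomial a ⊗ x^⊗i evaluates to a + i · x. Evaluating each term at x = 4:
  Term 0 contributes -2 + 0 · 4 = -2
  Term 1 contributes 0 + 1 · 4 = 4
  Term 2 contributes 6 + 2 · 4 = 14
p(4) = ⊕ of these = min[-2, 4, 14] = -2.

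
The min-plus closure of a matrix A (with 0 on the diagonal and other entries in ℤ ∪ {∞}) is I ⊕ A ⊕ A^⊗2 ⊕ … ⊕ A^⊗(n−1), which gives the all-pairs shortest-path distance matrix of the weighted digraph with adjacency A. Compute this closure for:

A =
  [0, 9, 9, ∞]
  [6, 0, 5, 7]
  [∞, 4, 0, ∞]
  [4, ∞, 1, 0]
Closure =
  [0, 9, 9, 16]
  [6, 0, 5, 7]
  [10, 4, 0, 11]
  [4, 5, 1, 0]

This is the Floyd-Warshall all-pairs shortest-path computation. For each intermediate vertex k = 0, 1, …, 3, update dist[i][j] ← min(dist[i][j], dist[i][k] + dist[k][j]). The final matrix gives, for each (i, j), the minimum total weight of any directed path from i to j (possibly empty when i = j).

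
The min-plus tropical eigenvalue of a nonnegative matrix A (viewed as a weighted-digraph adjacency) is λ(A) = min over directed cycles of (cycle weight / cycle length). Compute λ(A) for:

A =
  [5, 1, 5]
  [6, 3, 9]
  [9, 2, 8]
λ(A) = 3

Enumerate directed cycles and compute their means (weight / length). Sample:
  cycle 0 → 0: weight = 5, length = 1, mean = 5/1 ≈ 5.000
  cycle 1 → 1: weight = 3, length = 1, mean = 3/1 ≈ 3.000
  cycle 2 → 2: weight = 8, length = 1, mean = 8/1 ≈ 8.000
  cycle 0 → 1 → 0: weight = 7, length = 2, mean = 7/2 ≈ 3.500
  cycle 0 → 2 → 0: weight = 14, length = 2, mean = 14/2 ≈ 7.000
  cycle 1 → 0 → 1: weight = 7, length = 2, mean = 7/2 ≈ 3.500
Minimum mean = 3.000, attained e.g. along the cycle 1 → 1 with weight 3 and length 1. So λ(A) = 3/1 = 3.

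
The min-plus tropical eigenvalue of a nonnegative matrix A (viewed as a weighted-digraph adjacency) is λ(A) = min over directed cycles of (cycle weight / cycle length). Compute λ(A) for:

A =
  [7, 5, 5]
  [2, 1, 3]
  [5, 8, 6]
λ(A) = 1

Enumerate directed cycles and compute their means (weight / length). Sample:
  cycle 0 → 0: weight = 7, length = 1, mean = 7/1 ≈ 7.000
  cycle 1 → 1: weight = 1, length = 1, mean = 1/1 ≈ 1.000
  cycle 2 → 2: weight = 6, length = 1, mean = 6/1 ≈ 6.000
  cycle 0 → 1 → 0: weight = 7, length = 2, mean = 7/2 ≈ 3.500
  cycle 0 → 2 → 0: weight = 10, length = 2, mean = 10/2 ≈ 5.000
  cycle 1 → 0 → 1: weight = 7, length = 2, mean = 7/2 ≈ 3.500
Minimum mean = 1.000, attained e.g. along the cycle 1 → 1 with weight 1 and length 1. So λ(A) = 1/1 = 1.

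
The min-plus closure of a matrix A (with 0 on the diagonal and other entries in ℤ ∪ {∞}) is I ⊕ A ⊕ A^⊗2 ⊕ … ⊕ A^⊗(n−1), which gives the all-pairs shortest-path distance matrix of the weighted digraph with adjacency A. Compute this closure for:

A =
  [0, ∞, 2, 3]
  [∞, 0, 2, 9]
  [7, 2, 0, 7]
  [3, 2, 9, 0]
Closure =
  [0, 4, 2, 3]
  [9, 0, 2, 9]
  [7, 2, 0, 7]
  [3, 2, 4, 0]

This is the Floyd-Warshall all-pairs shortest-path computation. For each intermediate vertex k = 0, 1, …, 3, update dist[i][j] ← min(dist[i][j], dist[i][k] + dist[k][j]). The final matrix gives, for each (i, j), the minimum total weight of any directed path from i to j (possibly empty when i = j).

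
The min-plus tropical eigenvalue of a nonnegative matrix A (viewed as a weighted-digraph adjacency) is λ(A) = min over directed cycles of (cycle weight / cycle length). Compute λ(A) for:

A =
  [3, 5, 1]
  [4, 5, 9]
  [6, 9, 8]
λ(A) = 3

Enumerate directed cycles and compute their means (weight / length). Sample:
  cycle 0 → 0: weight = 3, length = 1, mean = 3/1 ≈ 3.000
  cycle 1 → 1: weight = 5, length = 1, mean = 5/1 ≈ 5.000
  cycle 2 → 2: weight = 8, length = 1, mean = 8/1 ≈ 8.000
  cycle 0 → 1 → 0: weight = 9, length = 2, mean = 9/2 ≈ 4.500
  cycle 0 → 2 → 0: weight = 7, length = 2, mean = 7/2 ≈ 3.500
  cycle 1 → 0 → 1: weight = 9, length = 2, mean = 9/2 ≈ 4.500
Minimum mean = 3.000, attained e.g. along the cycle 0 → 0 with weight 3 and length 1. So λ(A) = 3/1 = 3.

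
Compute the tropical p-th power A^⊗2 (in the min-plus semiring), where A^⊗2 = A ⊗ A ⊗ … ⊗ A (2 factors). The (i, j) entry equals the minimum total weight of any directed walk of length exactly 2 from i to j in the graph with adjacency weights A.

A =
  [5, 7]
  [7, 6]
A^⊗2 =
  [10, 12]
  [12, 12]

Each entry (A^⊗2)_ij equals the minimum over all length-2 walks i = v_0 → v_1 → … → v_2 = j of Σ_t A[v_t][v_{t+1}]. For example, for (i, j) = (0, 1) we minimise over 2 possible intermediate vertex sequences; the minimum is 12, attained along the walk 0 → 0 → 1.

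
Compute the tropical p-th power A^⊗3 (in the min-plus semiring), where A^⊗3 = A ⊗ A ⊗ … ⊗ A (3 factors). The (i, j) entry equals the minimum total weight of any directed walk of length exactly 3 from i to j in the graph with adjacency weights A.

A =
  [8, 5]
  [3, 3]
A^⊗3 =
  [11, 11]
  [9, 9]

Each entry (A^⊗3)_ij equals the minimum over all length-3 walks i = v_0 → v_1 → … → v_3 = j of Σ_t A[v_t][v_{t+1}]. For example, for (i, j) = (0, 1) we minimise over 4 possible intermediate vertex sequences; the minimum is 11, attained along the walk 0 → 1 → 1 → 1.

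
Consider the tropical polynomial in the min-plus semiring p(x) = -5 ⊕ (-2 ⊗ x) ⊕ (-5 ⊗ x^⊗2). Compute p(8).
p(8) = -5

A tropical monomial a ⊗ x^⊗i evaluates to a + i · x. Evaluating each term at x = 8:
  Term 0 contributes -5 + 0 · 8 = -5
  Term 1 contributes -2 + 1 · 8 = 6
  Term 2 contributes -5 + 2 · 8 = 11
p(8) = ⊕ of these = min[-5, 6, 11] = -5.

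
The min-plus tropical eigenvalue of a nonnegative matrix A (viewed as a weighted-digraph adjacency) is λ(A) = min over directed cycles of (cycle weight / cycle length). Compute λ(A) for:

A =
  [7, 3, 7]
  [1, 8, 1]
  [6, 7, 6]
λ(A) = 2

Enumerate directed cycles and compute their means (weight / length). Sample:
  cycle 0 → 0: weight = 7, length = 1, mean = 7/1 ≈ 7.000
  cycle 1 → 1: weight = 8, length = 1, mean = 8/1 ≈ 8.000
  cycle 2 → 2: weight = 6, length = 1, mean = 6/1 ≈ 6.000
  cycle 0 → 1 → 0: weight = 4, length = 2, mean = 4/2 ≈ 2.000
  cycle 0 → 2 → 0: weight = 13, length = 2, mean = 13/2 ≈ 6.500
  cycle 1 → 0 → 1: weight = 4, length = 2, mean = 4/2 ≈ 2.000
Minimum mean = 2.000, attained e.g. along the cycle 0 → 1 → 0 with weight 4 and length 2. So λ(A) = 4/2 = 2.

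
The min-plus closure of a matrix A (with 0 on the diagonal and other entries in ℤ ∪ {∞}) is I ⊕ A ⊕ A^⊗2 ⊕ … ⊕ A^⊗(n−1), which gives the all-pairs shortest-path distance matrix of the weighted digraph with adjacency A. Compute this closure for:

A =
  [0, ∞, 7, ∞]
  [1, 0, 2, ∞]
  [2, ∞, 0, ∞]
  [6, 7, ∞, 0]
Closure =
  [0, ∞, 7, ∞]
  [1, 0, 2, ∞]
  [2, ∞, 0, ∞]
  [6, 7, 9, 0]

This is the Floyd-Warshall all-pairs shortest-path computation. For each intermediate vertex k = 0, 1, …, 3, update dist[i][j] ← min(dist[i][j], dist[i][k] + dist[k][j]). The final matrix gives, for each (i, j), the minimum total weight of any directed path from i to j (possibly empty when i = j).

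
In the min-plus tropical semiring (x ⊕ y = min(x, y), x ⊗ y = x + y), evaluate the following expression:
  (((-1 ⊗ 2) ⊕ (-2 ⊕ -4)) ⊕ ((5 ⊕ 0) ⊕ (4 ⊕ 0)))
(((-1 ⊗ 2) ⊕ (-2 ⊕ -4)) ⊕ ((5 ⊕ 0) ⊕ (4 ⊕ 0))) = -4

Expand innermost to outermost. Recall ⊕ takes the minimum of its arguments and ⊗ takes their sum. Working out the expression (((-1 ⊗ 2) ⊕ (-2 ⊕ -4)) ⊕ ((5 ⊕ 0) ⊕ (4 ⊕ 0))) gives -4.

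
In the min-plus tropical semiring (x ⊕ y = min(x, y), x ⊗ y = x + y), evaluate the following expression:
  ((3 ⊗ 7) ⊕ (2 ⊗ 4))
((3 ⊗ 7) ⊕ (2 ⊗ 4)) = 6

Expand innermost to outermost. Recall ⊕ takes the minimum of its arguments and ⊗ takes their sum. Working out the expression ((3 ⊗ 7) ⊕ (2 ⊗ 4)) gives 6.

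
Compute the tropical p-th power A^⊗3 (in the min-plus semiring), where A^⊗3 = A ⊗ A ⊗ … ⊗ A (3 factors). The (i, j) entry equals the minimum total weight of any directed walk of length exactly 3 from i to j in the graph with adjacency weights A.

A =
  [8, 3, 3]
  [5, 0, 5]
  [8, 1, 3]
A^⊗3 =
  [8, 3, 8]
  [5, 0, 5]
  [6, 1, 6]

Each entry (A^⊗3)_ij equals the minimum over all length-3 walks i = v_0 → v_1 → … → v_3 = j of Σ_t A[v_t][v_{t+1}]. For example, for (i, j) = (0, 2) we minimise over 9 possible intermediate vertex sequences; the minimum is 8, attained along the walk 0 → 1 → 1 → 2.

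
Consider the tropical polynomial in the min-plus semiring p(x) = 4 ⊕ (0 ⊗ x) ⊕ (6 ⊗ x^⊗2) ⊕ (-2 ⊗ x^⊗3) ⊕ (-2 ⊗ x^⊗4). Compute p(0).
p(0) = -2

A tropical monomial a ⊗ x^⊗i evaluates to a + i · x. Evaluating each term at x = 0:
  Term 0 contributes 4 + 0 · 0 = 4
  Term 1 contributes 0 + 1 · 0 = 0
  Term 2 contributes 6 + 2 · 0 = 6
  Term 3 contributes -2 + 3 · 0 = -2
  Term 4 contributes -2 + 4 · 0 = -2
p(0) = ⊕ of these = min[4, 0, 6, -2, -2] = -2.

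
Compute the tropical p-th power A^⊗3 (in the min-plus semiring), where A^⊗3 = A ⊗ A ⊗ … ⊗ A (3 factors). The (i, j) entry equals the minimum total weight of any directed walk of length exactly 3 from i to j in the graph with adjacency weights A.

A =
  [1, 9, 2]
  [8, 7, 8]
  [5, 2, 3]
A^⊗3 =
  [3, 5, 4]
  [10, 12, 11]
  [7, 8, 8]

Each entry (A^⊗3)_ij equals the minimum over all length-3 walks i = v_0 → v_1 → … → v_3 = j of Σ_t A[v_t][v_{t+1}]. For example, for (i, j) = (0, 2) we minimise over 9 possible intermediate vertex sequences; the minimum is 4, attained along the walk 0 → 0 → 0 → 2.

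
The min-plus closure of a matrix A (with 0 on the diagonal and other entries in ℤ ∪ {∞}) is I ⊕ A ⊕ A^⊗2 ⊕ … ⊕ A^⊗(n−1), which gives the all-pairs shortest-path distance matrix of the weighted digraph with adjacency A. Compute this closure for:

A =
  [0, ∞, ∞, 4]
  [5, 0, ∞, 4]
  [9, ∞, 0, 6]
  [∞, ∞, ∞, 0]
Closure =
  [0, ∞, ∞, 4]
  [5, 0, ∞, 4]
  [9, ∞, 0, 6]
  [∞, ∞, ∞, 0]

This is the Floyd-Warshall all-pairs shortest-path computation. For each intermediate vertex k = 0, 1, …, 3, update dist[i][j] ← min(dist[i][j], dist[i][k] + dist[k][j]). The final matrix gives, for each (i, j), the minimum total weight of any directed path from i to j (possibly empty when i = j).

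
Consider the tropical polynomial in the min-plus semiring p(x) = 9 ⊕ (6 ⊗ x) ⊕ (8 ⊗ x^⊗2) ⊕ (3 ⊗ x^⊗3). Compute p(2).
p(2) = 8

A tropical monomial a ⊗ x^⊗i evaluates to a + i · x. Evaluating each term at x = 2:
  Term 0 contributes 9 + 0 · 2 = 9
  Term 1 contributes 6 + 1 · 2 = 8
  Term 2 contributes 8 + 2 · 2 = 12
  Term 3 contributes 3 + 3 · 2 = 9
p(2) = ⊕ of these = min[9, 8, 12, 9] = 8.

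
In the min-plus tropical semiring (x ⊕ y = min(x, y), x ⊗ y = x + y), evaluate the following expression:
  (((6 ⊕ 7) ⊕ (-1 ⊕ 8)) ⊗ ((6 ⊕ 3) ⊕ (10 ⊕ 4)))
(((6 ⊕ 7) ⊕ (-1 ⊕ 8)) ⊗ ((6 ⊕ 3) ⊕ (10 ⊕ 4))) = 2

Expand innermost to outermost. Recall ⊕ takes the minimum of its arguments and ⊗ takes their sum. Working out the expression (((6 ⊕ 7) ⊕ (-1 ⊕ 8)) ⊗ ((6 ⊕ 3) ⊕ (10 ⊕ 4))) gives 2.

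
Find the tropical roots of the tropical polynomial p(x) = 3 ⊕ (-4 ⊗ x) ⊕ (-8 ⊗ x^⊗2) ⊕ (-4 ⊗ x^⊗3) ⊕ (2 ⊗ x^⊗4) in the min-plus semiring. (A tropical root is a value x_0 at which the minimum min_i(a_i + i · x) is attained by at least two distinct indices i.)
Roots: {-6, -4, 4, 7}

Each tropical root is a break point of the lower envelope of the lines y = a_i + i · x (there are 5 lines, with slopes 0, 1, ..., 4). Only the lines that attain the minimum somewhere contribute to roots; other lines are dominated. Here the surviving (envelope) indices are i = 4, i = 3, i = 2, i = 1, i = 0.
Intersections between consecutive envelope lines give the roots: for adjacent envelope indices i < j the intersection is x = (a_i − a_j) / (j − i). Reading off the sorted break points: {-6, -4, 4, 7}.
Verification: at each break x_0, at least two indices attain the minimum of min_i(a_i + i · x_0).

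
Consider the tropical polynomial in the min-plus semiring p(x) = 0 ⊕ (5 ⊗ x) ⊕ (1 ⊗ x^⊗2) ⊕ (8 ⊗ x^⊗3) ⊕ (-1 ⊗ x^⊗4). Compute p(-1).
p(-1) = -5

A tropical monomial a ⊗ x^⊗i evaluates to a + i · x. Evaluating each term at x = -1:
  Term 0 contributes 0 + 0 · -1 = 0
  Term 1 contributes 5 + 1 · -1 = 4
  Term 2 contributes 1 + 2 · -1 = -1
  Term 3 contributes 8 + 3 · -1 = 5
  Term 4 contributes -1 + 4 · -1 = -5
p(-1) = ⊕ of these = min[0, 4, -1, 5, -5] = -5.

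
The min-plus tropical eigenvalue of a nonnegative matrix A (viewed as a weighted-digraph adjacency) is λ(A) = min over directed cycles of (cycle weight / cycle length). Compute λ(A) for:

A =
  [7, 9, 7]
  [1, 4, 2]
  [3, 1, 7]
λ(A) = 3/2

Enumerate directed cycles and compute their means (weight / length). Sample:
  cycle 0 → 0: weight = 7, length = 1, mean = 7/1 ≈ 7.000
  cycle 1 → 1: weight = 4, length = 1, mean = 4/1 ≈ 4.000
  cycle 2 → 2: weight = 7, length = 1, mean = 7/1 ≈ 7.000
  cycle 0 → 1 → 0: weight = 10, length = 2, mean = 10/2 ≈ 5.000
  cycle 0 → 2 → 0: weight = 10, length = 2, mean = 10/2 ≈ 5.000
  cycle 1 → 0 → 1: weight = 10, length = 2, mean = 10/2 ≈ 5.000
Minimum mean = 1.500, attained e.g. along the cycle 1 → 2 → 1 with weight 3 and length 2. So λ(A) = 3/2 = 3/2.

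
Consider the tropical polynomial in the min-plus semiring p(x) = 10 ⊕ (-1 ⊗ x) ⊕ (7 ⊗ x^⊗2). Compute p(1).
p(1) = 0

A tropical monomial a ⊗ x^⊗i evaluates to a + i · x. Evaluating each term at x = 1:
  Term 0 contributes 10 + 0 · 1 = 10
  Term 1 contributes -1 + 1 · 1 = 0
  Term 2 contributes 7 + 2 · 1 = 9
p(1) = ⊕ of these = min[10, 0, 9] = 0.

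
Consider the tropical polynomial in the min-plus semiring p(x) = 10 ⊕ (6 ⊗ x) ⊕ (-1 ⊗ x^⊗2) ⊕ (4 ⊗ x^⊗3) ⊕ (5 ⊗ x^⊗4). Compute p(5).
p(5) = 9

A tropical monomial a ⊗ x^⊗i evaluates to a + i · x. Evaluating each term at x = 5:
  Term 0 contributes 10 + 0 · 5 = 10
  Term 1 contributes 6 + 1 · 5 = 11
  Term 2 contributes -1 + 2 · 5 = 9
  Term 3 contributes 4 + 3 · 5 = 19
  Term 4 contributes 5 + 4 · 5 = 25
p(5) = ⊕ of these = min[10, 11, 9, 19, 25] = 9.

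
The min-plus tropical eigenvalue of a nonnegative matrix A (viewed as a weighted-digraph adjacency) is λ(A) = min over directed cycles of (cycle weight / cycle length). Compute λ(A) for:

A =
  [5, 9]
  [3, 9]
λ(A) = 5

Enumerate directed cycles and compute their means (weight / length). Sample:
  cycle 0 → 0: weight = 5, length = 1, mean = 5/1 ≈ 5.000
  cycle 1 → 1: weight = 9, length = 1, mean = 9/1 ≈ 9.000
  cycle 0 → 1 → 0: weight = 12, length = 2, mean = 12/2 ≈ 6.000
  cycle 1 → 0 → 1: weight = 12, length = 2, mean = 12/2 ≈ 6.000
Minimum mean = 5.000, attained e.g. along the cycle 0 → 0 with weight 5 and length 1. So λ(A) = 5/1 = 5.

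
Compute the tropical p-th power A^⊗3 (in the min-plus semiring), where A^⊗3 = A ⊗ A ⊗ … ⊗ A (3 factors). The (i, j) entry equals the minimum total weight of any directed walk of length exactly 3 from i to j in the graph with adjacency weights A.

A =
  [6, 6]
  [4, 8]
A^⊗3 =
  [16, 16]
  [14, 16]

Each entry (A^⊗3)_ij equals the minimum over all length-3 walks i = v_0 → v_1 → … → v_3 = j of Σ_t A[v_t][v_{t+1}]. For example, for (i, j) = (0, 1) we minimise over 4 possible intermediate vertex sequences; the minimum is 16, attained along the walk 0 → 1 → 0 → 1.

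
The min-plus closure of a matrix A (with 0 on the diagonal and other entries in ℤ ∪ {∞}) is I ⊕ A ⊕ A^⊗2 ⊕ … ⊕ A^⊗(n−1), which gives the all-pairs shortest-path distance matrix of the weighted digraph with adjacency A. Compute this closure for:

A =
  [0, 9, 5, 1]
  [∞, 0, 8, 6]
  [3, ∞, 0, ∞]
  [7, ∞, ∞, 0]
Closure =
  [0, 9, 5, 1]
  [11, 0, 8, 6]
  [3, 12, 0, 4]
  [7, 16, 12, 0]

This is the Floyd-Warshall all-pairs shortest-path computation. For each intermediate vertex k = 0, 1, …, 3, update dist[i][j] ← min(dist[i][j], dist[i][k] + dist[k][j]). The final matrix gives, for each (i, j), the minimum total weight of any directed path from i to j (possibly empty when i = j).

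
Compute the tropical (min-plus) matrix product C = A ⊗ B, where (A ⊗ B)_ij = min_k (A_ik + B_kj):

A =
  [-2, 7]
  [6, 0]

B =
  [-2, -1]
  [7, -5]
A ⊗ B =
  [-4, -3]
  [4, -5]

Apply the min-plus product entry-by-entry:
  C[0][0] = min over k of (A[0][0] + B[0][0] = -2 + -2 = -4, A[0][1] + B[1][0] = 7 + 7 = 14) = -4 (attained at k = 0)
  C[0][1] = min over k of (A[0][0] + B[0][1] = -2 + -1 = -3, A[0][1] + B[1][1] = 7 + -5 = 2) = -3 (attained at k = 0)
  C[1][0] = min over k of (A[1][0] + B[0][0] = 6 + -2 = 4, A[1][1] + B[1][0] = 0 + 7 = 7) = 4 (attained at k = 0)
  C[1][1] = min over k of (A[1][0] + B[0][1] = 6 + -1 = 5, A[1][1] + B[1][1] = 0 + -5 = -5) = -5 (attained at k = 1)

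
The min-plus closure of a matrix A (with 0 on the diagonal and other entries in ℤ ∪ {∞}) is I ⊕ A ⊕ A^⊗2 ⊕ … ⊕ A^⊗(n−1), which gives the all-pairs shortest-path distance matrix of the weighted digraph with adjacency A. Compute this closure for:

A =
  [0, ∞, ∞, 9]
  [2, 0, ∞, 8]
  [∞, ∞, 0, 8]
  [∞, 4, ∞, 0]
Closure =
  [0, 13, ∞, 9]
  [2, 0, ∞, 8]
  [14, 12, 0, 8]
  [6, 4, ∞, 0]

This is the Floyd-Warshall all-pairs shortest-path computation. For each intermediate vertex k = 0, 1, …, 3, update dist[i][j] ← min(dist[i][j], dist[i][k] + dist[k][j]). The final matrix gives, for each (i, j), the minimum total weight of any directed path from i to j (possibly empty when i = j).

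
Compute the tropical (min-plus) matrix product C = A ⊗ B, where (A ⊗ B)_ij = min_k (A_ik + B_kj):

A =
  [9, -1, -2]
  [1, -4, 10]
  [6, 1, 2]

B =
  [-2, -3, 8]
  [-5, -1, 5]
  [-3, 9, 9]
A ⊗ B =
  [-6, -2, 4]
  [-9, -5, 1]
  [-4, 0, 6]

Apply the min-plus product entry-by-entry:
  C[0][0] = min over k of (A[0][0] + B[0][0] = 9 + -2 = 7, A[0][1] + B[1][0] = -1 + -5 = -6, A[0][2] + B[2][0] = -2 + -3 = -5) = -6 (attained at k = 1)
  C[0][1] = min over k of (A[0][0] + B[0][1] = 9 + -3 = 6, A[0][1] + B[1][1] = -1 + -1 = -2, A[0][2] + B[2][1] = -2 + 9 = 7) = -2 (attained at k = 1)
  C[0][2] = min over k of (A[0][0] + B[0][2] = 9 + 8 = 17, A[0][1] + B[1][2] = -1 + 5 = 4, A[0][2] + B[2][2] = -2 + 9 = 7) = 4 (attained at k = 1)
  C[1][0] = min over k of (A[1][0] + B[0][0] = 1 + -2 = -1, A[1][1] + B[1][0] = -4 + -5 = -9, A[1][2] + B[2][0] = 10 + -3 = 7) = -9 (attained at k = 1)
  C[1][1] = min over k of (A[1][0] + B[0][1] = 1 + -3 = -2, A[1][1] + B[1][1] = -4 + -1 = -5, A[1][2] + B[2][1] = 10 + 9 = 19) = -5 (attained at k = 1)
  C[1][2] = min over k of (A[1][0] + B[0][2] = 1 + 8 = 9, A[1][1] + B[1][2] = -4 + 5 = 1, A[1][2] + B[2][2] = 10 + 9 = 19) = 1 (attained at k = 1)
  C[2][0] = min over k of (A[2][0] + B[0][0] = 6 + -2 = 4, A[2][1] + B[1][0] = 1 + -5 = -4, A[2][2] + B[2][0] = 2 + -3 = -1) = -4 (attained at k = 1)
  C[2][1] = min over k of (A[2][0] + B[0][1] = 6 + -3 = 3, A[2][1] + B[1][1] = 1 + -1 = 0, A[2][2] + B[2][1] = 2 + 9 = 11) = 0 (attained at k = 1)
  C[2][2] = min over k of (A[2][0] + B[0][2] = 6 + 8 = 14, A[2][1] + B[1][2] = 1 + 5 = 6, A[2][2] + B[2][2] = 2 + 9 = 11) = 6 (attained at k = 1)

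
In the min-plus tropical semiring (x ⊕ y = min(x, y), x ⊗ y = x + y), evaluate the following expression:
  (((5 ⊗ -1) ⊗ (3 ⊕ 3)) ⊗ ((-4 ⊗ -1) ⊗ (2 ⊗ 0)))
(((5 ⊗ -1) ⊗ (3 ⊕ 3)) ⊗ ((-4 ⊗ -1) ⊗ (2 ⊗ 0))) = 4

Expand innermost to outermost. Recall ⊕ takes the minimum of its arguments and ⊗ takes their sum. Working out the expression (((5 ⊗ -1) ⊗ (3 ⊕ 3)) ⊗ ((-4 ⊗ -1) ⊗ (2 ⊗ 0))) gives 4.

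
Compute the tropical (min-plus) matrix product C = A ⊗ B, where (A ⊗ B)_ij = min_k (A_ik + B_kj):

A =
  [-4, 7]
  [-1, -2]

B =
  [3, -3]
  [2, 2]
A ⊗ B =
  [-1, -7]
  [0, -4]

Apply the min-plus product entry-by-entry:
  C[0][0] = min over k of (A[0][0] + B[0][0] = -4 + 3 = -1, A[0][1] + B[1][0] = 7 + 2 = 9) = -1 (attained at k = 0)
  C[0][1] = min over k of (A[0][0] + B[0][1] = -4 + -3 = -7, A[0][1] + B[1][1] = 7 + 2 = 9) = -7 (attained at k = 0)
  C[1][0] = min over k of (A[1][0] + B[0][0] = -1 + 3 = 2, A[1][1] + B[1][0] = -2 + 2 = 0) = 0 (attained at k = 1)
  C[1][1] = min over k of (A[1][0] + B[0][1] = -1 + -3 = -4, A[1][1] + B[1][1] = -2 + 2 = 0) = -4 (attained at k = 0)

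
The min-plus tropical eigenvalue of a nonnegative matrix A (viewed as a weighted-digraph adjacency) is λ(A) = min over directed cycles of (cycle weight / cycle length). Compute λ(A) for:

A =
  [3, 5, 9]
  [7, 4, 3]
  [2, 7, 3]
λ(A) = 3

Enumerate directed cycles and compute their means (weight / length). Sample:
  cycle 0 → 0: weight = 3, length = 1, mean = 3/1 ≈ 3.000
  cycle 1 → 1: weight = 4, length = 1, mean = 4/1 ≈ 4.000
  cycle 2 → 2: weight = 3, length = 1, mean = 3/1 ≈ 3.000
  cycle 0 → 1 → 0: weight = 12, length = 2, mean = 12/2 ≈ 6.000
  cycle 0 → 2 → 0: weight = 11, length = 2, mean = 11/2 ≈ 5.500
  cycle 1 → 0 → 1: weight = 12, length = 2, mean = 12/2 ≈ 6.000
Minimum mean = 3.000, attained e.g. along the cycle 0 → 0 with weight 3 and length 1. So λ(A) = 3/1 = 3.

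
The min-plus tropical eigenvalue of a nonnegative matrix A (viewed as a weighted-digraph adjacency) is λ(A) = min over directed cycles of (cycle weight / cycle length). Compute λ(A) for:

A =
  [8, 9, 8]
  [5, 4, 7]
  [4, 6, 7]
λ(A) = 4

Enumerate directed cycles and compute their means (weight / length). Sample:
  cycle 0 → 0: weight = 8, length = 1, mean = 8/1 ≈ 8.000
  cycle 1 → 1: weight = 4, length = 1, mean = 4/1 ≈ 4.000
  cycle 2 → 2: weight = 7, length = 1, mean = 7/1 ≈ 7.000
  cycle 0 → 1 → 0: weight = 14, length = 2, mean = 14/2 ≈ 7.000
  cycle 0 → 2 → 0: weight = 12, length = 2, mean = 12/2 ≈ 6.000
  cycle 1 → 0 → 1: weight = 14, length = 2, mean = 14/2 ≈ 7.000
Minimum mean = 4.000, attained e.g. along the cycle 1 → 1 with weight 4 and length 1. So λ(A) = 4/1 = 4.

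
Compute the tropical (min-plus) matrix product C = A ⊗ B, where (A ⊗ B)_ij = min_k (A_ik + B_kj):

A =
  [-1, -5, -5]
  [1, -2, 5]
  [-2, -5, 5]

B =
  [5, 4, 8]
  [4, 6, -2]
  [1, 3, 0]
A ⊗ B =
  [-4, -2, -7]
  [2, 4, -4]
  [-1, 1, -7]

Apply the min-plus product entry-by-entry:
  C[0][0] = min over k of (A[0][0] + B[0][0] = -1 + 5 = 4, A[0][1] + B[1][0] = -5 + 4 = -1, A[0][2] + B[2][0] = -5 + 1 = -4) = -4 (attained at k = 2)
  C[0][1] = min over k of (A[0][0] + B[0][1] = -1 + 4 = 3, A[0][1] + B[1][1] = -5 + 6 = 1, A[0][2] + B[2][1] = -5 + 3 = -2) = -2 (attained at k = 2)
  C[0][2] = min over k of (A[0][0] + B[0][2] = -1 + 8 = 7, A[0][1] + B[1][2] = -5 + -2 = -7, A[0][2] + B[2][2] = -5 + 0 = -5) = -7 (attained at k = 1)
  C[1][0] = min over k of (A[1][0] + B[0][0] = 1 + 5 = 6, A[1][1] + B[1][0] = -2 + 4 = 2, A[1][2] + B[2][0] = 5 + 1 = 6) = 2 (attained at k = 1)
  C[1][1] = min over k of (A[1][0] + B[0][1] = 1 + 4 = 5, A[1][1] + B[1][1] = -2 + 6 = 4, A[1][2] + B[2][1] = 5 + 3 = 8) = 4 (attained at k = 1)
  C[1][2] = min over k of (A[1][0] + B[0][2] = 1 + 8 = 9, A[1][1] + B[1][2] = -2 + -2 = -4, A[1][2] + B[2][2] = 5 + 0 = 5) = -4 (attained at k = 1)
  C[2][0] = min over k of (A[2][0] + B[0][0] = -2 + 5 = 3, A[2][1] + B[1][0] = -5 + 4 = -1, A[2][2] + B[2][0] = 5 + 1 = 6) = -1 (attained at k = 1)
  C[2][1] = min over k of (A[2][0] + B[0][1] = -2 + 4 = 2, A[2][1] + B[1][1] = -5 + 6 = 1, A[2][2] + B[2][1] = 5 + 3 = 8) = 1 (attained at k = 1)
  C[2][2] = min over k of (A[2][0] + B[0][2] = -2 + 8 = 6, A[2][1] + B[1][2] = -5 + -2 = -7, A[2][2] + B[2][2] = 5 + 0 = 5) = -7 (attained at k = 1)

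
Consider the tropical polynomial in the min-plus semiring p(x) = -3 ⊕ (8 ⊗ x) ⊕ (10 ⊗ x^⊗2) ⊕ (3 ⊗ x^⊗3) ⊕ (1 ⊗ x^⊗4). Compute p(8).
p(8) = -3

A tropical monomial a ⊗ x^⊗i evaluates to a + i · x. Evaluating each term at x = 8:
  Term 0 contributes -3 + 0 · 8 = -3
  Term 1 contributes 8 + 1 · 8 = 16
  Term 2 contributes 10 + 2 · 8 = 26
  Term 3 contributes 3 + 3 · 8 = 27
  Term 4 contributes 1 + 4 · 8 = 33
p(8) = ⊕ of these = min[-3, 16, 26, 27, 33] = -3.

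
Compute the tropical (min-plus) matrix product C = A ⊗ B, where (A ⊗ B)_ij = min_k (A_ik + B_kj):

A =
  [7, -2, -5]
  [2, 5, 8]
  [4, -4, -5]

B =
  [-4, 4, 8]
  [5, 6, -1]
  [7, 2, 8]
A ⊗ B =
  [2, -3, -3]
  [-2, 6, 4]
  [0, -3, -5]

Apply the min-plus product entry-by-entry:
  C[0][0] = min over k of (A[0][0] + B[0][0] = 7 + -4 = 3, A[0][1] + B[1][0] = -2 + 5 = 3, A[0][2] + B[2][0] = -5 + 7 = 2) = 2 (attained at k = 2)
  C[0][1] = min over k of (A[0][0] + B[0][1] = 7 + 4 = 11, A[0][1] + B[1][1] = -2 + 6 = 4, A[0][2] + B[2][1] = -5 + 2 = -3) = -3 (attained at k = 2)
  C[0][2] = min over k of (A[0][0] + B[0][2] = 7 + 8 = 15, A[0][1] + B[1][2] = -2 + -1 = -3, A[0][2] + B[2][2] = -5 + 8 = 3) = -3 (attained at k = 1)
  C[1][0] = min over k of (A[1][0] + B[0][0] = 2 + -4 = -2, A[1][1] + B[1][0] = 5 + 5 = 10, A[1][2] + B[2][0] = 8 + 7 = 15) = -2 (attained at k = 0)
  C[1][1] = min over k of (A[1][0] + B[0][1] = 2 + 4 = 6, A[1][1] + B[1][1] = 5 + 6 = 11, A[1][2] + B[2][1] = 8 + 2 = 10) = 6 (attained at k = 0)
  C[1][2] = min over k of (A[1][0] + B[0][2] = 2 + 8 = 10, A[1][1] + B[1][2] = 5 + -1 = 4, A[1][2] + B[2][2] = 8 + 8 = 16) = 4 (attained at k = 1)
  C[2][0] = min over k of (A[2][0] + B[0][0] = 4 + -4 = 0, A[2][1] + B[1][0] = -4 + 5 = 1, A[2][2] + B[2][0] = -5 + 7 = 2) = 0 (attained at k = 0)
  C[2][1] = min over k of (A[2][0] + B[0][1] = 4 + 4 = 8, A[2][1] + B[1][1] = -4 + 6 = 2, A[2][2] + B[2][1] = -5 + 2 = -3) = -3 (attained at k = 2)
  C[2][2] = min over k of (A[2][0] + B[0][2] = 4 + 8 = 12, A[2][1] + B[1][2] = -4 + -1 = -5, A[2][2] + B[2][2] = -5 + 8 = 3) = -5 (attained at k = 1)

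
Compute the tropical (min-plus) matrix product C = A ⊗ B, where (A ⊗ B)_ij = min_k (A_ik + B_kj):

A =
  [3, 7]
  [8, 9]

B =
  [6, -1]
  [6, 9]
A ⊗ B =
  [9, 2]
  [14, 7]

Apply the min-plus product entry-by-entry:
  C[0][0] = min over k of (A[0][0] + B[0][0] = 3 + 6 = 9, A[0][1] + B[1][0] = 7 + 6 = 13) = 9 (attained at k = 0)
  C[0][1] = min over k of (A[0][0] + B[0][1] = 3 + -1 = 2, A[0][1] + B[1][1] = 7 + 9 = 16) = 2 (attained at k = 0)
  C[1][0] = min over k of (A[1][0] + B[0][0] = 8 + 6 = 14, A[1][1] + B[1][0] = 9 + 6 = 15) = 14 (attained at k = 0)
  C[1][1] = min over k of (A[1][0] + B[0][1] = 8 + -1 = 7, A[1][1] + B[1][1] = 9 + 9 = 18) = 7 (attained at k = 0)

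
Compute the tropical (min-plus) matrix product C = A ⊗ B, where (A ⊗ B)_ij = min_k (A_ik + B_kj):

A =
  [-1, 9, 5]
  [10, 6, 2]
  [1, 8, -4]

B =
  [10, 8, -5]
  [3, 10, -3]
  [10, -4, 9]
A ⊗ B =
  [9, 1, -6]
  [9, -2, 3]
  [6, -8, -4]

Apply the min-plus product entry-by-entry:
  C[0][0] = min over k of (A[0][0] + B[0][0] = -1 + 10 = 9, A[0][1] + B[1][0] = 9 + 3 = 12, A[0][2] + B[2][0] = 5 + 10 = 15) = 9 (attained at k = 0)
  C[0][1] = min over k of (A[0][0] + B[0][1] = -1 + 8 = 7, A[0][1] + B[1][1] = 9 + 10 = 19, A[0][2] + B[2][1] = 5 + -4 = 1) = 1 (attained at k = 2)
  C[0][2] = min over k of (A[0][0] + B[0][2] = -1 + -5 = -6, A[0][1] + B[1][2] = 9 + -3 = 6, A[0][2] + B[2][2] = 5 + 9 = 14) = -6 (attained at k = 0)
  C[1][0] = min over k of (A[1][0] + B[0][0] = 10 + 10 = 20, A[1][1] + B[1][0] = 6 + 3 = 9, A[1][2] + B[2][0] = 2 + 10 = 12) = 9 (attained at k = 1)
  C[1][1] = min over k of (A[1][0] + B[0][1] = 10 + 8 = 18, A[1][1] + B[1][1] = 6 + 10 = 16, A[1][2] + B[2][1] = 2 + -4 = -2) = -2 (attained at k = 2)
  C[1][2] = min over k of (A[1][0] + B[0][2] = 10 + -5 = 5, A[1][1] + B[1][2] = 6 + -3 = 3, A[1][2] + B[2][2] = 2 + 9 = 11) = 3 (attained at k = 1)
  C[2][0] = min over k of (A[2][0] + B[0][0] = 1 + 10 = 11, A[2][1] + B[1][0] = 8 + 3 = 11, A[2][2] + B[2][0] = -4 + 10 = 6) = 6 (attained at k = 2)
  C[2][1] = min over k of (A[2][0] + B[0][1] = 1 + 8 = 9, A[2][1] + B[1][1] = 8 + 10 = 18, A[2][2] + B[2][1] = -4 + -4 = -8) = -8 (attained at k = 2)
  C[2][2] = min over k of (A[2][0] + B[0][2] = 1 + -5 = -4, A[2][1] + B[1][2] = 8 + -3 = 5, A[2][2] + B[2][2] = -4 + 9 = 5) = -4 (attained at k = 0)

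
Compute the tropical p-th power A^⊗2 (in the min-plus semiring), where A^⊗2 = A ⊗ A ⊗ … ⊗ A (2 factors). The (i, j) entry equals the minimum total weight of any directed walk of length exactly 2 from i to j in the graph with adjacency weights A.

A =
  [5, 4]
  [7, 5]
A^⊗2 =
  [10, 9]
  [12, 10]

Each entry (A^⊗2)_ij equals the minimum over all length-2 walks i = v_0 → v_1 → … → v_2 = j of Σ_t A[v_t][v_{t+1}]. For example, for (i, j) = (0, 1) we minimise over 2 possible intermediate vertex sequences; the minimum is 9, attained along the walk 0 → 0 → 1.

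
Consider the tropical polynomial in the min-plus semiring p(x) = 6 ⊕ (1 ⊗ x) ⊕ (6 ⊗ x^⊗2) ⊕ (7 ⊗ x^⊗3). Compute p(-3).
p(-3) = -2

A tropical monomial a ⊗ x^⊗i evaluates to a + i · x. Evaluating each term at x = -3:
  Term 0 contributes 6 + 0 · -3 = 6
  Term 1 contributes 1 + 1 · -3 = -2
  Term 2 contributes 6 + 2 · -3 = 0
  Term 3 contributes 7 + 3 · -3 = -2
p(-3) = ⊕ of these = min[6, -2, 0, -2] = -2.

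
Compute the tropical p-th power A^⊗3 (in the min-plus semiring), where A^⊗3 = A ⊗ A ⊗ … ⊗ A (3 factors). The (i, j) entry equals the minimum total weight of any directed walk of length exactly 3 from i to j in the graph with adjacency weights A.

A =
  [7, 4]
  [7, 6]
A^⊗3 =
  [17, 15]
  [18, 17]

Each entry (A^⊗3)_ij equals the minimum over all length-3 walks i = v_0 → v_1 → … → v_3 = j of Σ_t A[v_t][v_{t+1}]. For example, for (i, j) = (0, 1) we minimise over 4 possible intermediate vertex sequences; the minimum is 15, attained along the walk 0 → 1 → 0 → 1.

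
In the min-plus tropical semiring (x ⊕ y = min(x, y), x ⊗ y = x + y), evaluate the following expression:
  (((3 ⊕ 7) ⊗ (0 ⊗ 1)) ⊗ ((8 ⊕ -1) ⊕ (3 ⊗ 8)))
(((3 ⊕ 7) ⊗ (0 ⊗ 1)) ⊗ ((8 ⊕ -1) ⊕ (3 ⊗ 8))) = 3

Expand innermost to outermost. Recall ⊕ takes the minimum of its arguments and ⊗ takes their sum. Working out the expression (((3 ⊕ 7) ⊗ (0 ⊗ 1)) ⊗ ((8 ⊕ -1) ⊕ (3 ⊗ 8))) gives 3.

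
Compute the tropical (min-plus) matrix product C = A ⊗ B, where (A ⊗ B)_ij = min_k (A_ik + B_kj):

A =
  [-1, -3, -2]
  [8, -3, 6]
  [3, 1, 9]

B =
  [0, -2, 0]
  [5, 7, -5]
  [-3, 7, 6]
A ⊗ B =
  [-5, -3, -8]
  [2, 4, -8]
  [3, 1, -4]

Apply the min-plus product entry-by-entry:
  C[0][0] = min over k of (A[0][0] + B[0][0] = -1 + 0 = -1, A[0][1] + B[1][0] = -3 + 5 = 2, A[0][2] + B[2][0] = -2 + -3 = -5) = -5 (attained at k = 2)
  C[0][1] = min over k of (A[0][0] + B[0][1] = -1 + -2 = -3, A[0][1] + B[1][1] = -3 + 7 = 4, A[0][2] + B[2][1] = -2 + 7 = 5) = -3 (attained at k = 0)
  C[0][2] = min over k of (A[0][0] + B[0][2] = -1 + 0 = -1, A[0][1] + B[1][2] = -3 + -5 = -8, A[0][2] + B[2][2] = -2 + 6 = 4) = -8 (attained at k = 1)
  C[1][0] = min over k of (A[1][0] + B[0][0] = 8 + 0 = 8, A[1][1] + B[1][0] = -3 + 5 = 2, A[1][2] + B[2][0] = 6 + -3 = 3) = 2 (attained at k = 1)
  C[1][1] = min over k of (A[1][0] + B[0][1] = 8 + -2 = 6, A[1][1] + B[1][1] = -3 + 7 = 4, A[1][2] + B[2][1] = 6 + 7 = 13) = 4 (attained at k = 1)
  C[1][2] = min over k of (A[1][0] + B[0][2] = 8 + 0 = 8, A[1][1] + B[1][2] = -3 + -5 = -8, A[1][2] + B[2][2] = 6 + 6 = 12) = -8 (attained at k = 1)
  C[2][0] = min over k of (A[2][0] + B[0][0] = 3 + 0 = 3, A[2][1] + B[1][0] = 1 + 5 = 6, A[2][2] + B[2][0] = 9 + -3 = 6) = 3 (attained at k = 0)
  C[2][1] = min over k of (A[2][0] + B[0][1] = 3 + -2 = 1, A[2][1] + B[1][1] = 1 + 7 = 8, A[2][2] + B[2][1] = 9 + 7 = 16) = 1 (attained at k = 0)
  C[2][2] = min over k of (A[2][0] + B[0][2] = 3 + 0 = 3, A[2][1] + B[1][2] = 1 + -5 = -4, A[2][2] + B[2][2] = 9 + 6 = 15) = -4 (attained at k = 1)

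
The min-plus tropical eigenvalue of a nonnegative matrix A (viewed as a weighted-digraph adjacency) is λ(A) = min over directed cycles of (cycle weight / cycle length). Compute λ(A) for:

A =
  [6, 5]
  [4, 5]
λ(A) = 9/2

Enumerate directed cycles and compute their means (weight / length). Sample:
  cycle 0 → 0: weight = 6, length = 1, mean = 6/1 ≈ 6.000
  cycle 1 → 1: weight = 5, length = 1, mean = 5/1 ≈ 5.000
  cycle 0 → 1 → 0: weight = 9, length = 2, mean = 9/2 ≈ 4.500
  cycle 1 → 0 → 1: weight = 9, length = 2, mean = 9/2 ≈ 4.500
Minimum mean = 4.500, attained e.g. along the cycle 0 → 1 → 0 with weight 9 and length 2. So λ(A) = 9/2 = 9/2.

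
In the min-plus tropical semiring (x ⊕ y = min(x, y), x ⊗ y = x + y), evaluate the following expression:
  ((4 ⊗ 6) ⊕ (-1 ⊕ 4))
((4 ⊗ 6) ⊕ (-1 ⊕ 4)) = -1

Expand innermost to outermost. Recall ⊕ takes the minimum of its arguments and ⊗ takes their sum. Working out the expression ((4 ⊗ 6) ⊕ (-1 ⊕ 4)) gives -1.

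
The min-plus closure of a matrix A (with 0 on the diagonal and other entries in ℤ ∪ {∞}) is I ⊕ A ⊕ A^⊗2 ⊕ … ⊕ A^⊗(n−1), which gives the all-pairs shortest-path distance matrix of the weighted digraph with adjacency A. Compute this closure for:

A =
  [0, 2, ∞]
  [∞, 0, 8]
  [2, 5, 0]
Closure =
  [0, 2, 10]
  [10, 0, 8]
  [2, 4, 0]

This is the Floyd-Warshall all-pairs shortest-path computation. For each intermediate vertex k = 0, 1, …, 2, update dist[i][j] ← min(dist[i][j], dist[i][k] + dist[k][j]). The final matrix gives, for each (i, j), the minimum total weight of any directed path from i to j (possibly empty when i = j).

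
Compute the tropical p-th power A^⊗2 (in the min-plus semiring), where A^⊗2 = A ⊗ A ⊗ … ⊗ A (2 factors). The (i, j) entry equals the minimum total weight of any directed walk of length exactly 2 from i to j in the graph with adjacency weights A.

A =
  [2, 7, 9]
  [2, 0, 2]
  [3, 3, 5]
A^⊗2 =
  [4, 7, 9]
  [2, 0, 2]
  [5, 3, 5]

Each entry (A^⊗2)_ij equals the minimum over all length-2 walks i = v_0 → v_1 → … → v_2 = j of Σ_t A[v_t][v_{t+1}]. For example, for (i, j) = (0, 2) we minimise over 3 possible intermediate vertex sequences; the minimum is 9, attained along the walk 0 → 1 → 2.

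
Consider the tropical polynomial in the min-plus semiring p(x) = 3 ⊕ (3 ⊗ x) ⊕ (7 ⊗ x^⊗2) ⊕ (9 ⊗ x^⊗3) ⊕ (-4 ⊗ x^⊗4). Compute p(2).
p(2) = 3

A tropical monomial a ⊗ x^⊗i evaluates to a + i · x. Evaluating each term at x = 2:
  Term 0 contributes 3 + 0 · 2 = 3
  Term 1 contributes 3 + 1 · 2 = 5
  Term 2 contributes 7 + 2 · 2 = 11
  Term 3 contributes 9 + 3 · 2 = 15
  Term 4 contributes -4 + 4 · 2 = 4
p(2) = ⊕ of these = min[3, 5, 11, 15, 4] = 3.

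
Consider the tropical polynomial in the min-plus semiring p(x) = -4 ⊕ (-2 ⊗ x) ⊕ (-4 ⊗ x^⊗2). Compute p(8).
p(8) = -4

A tropical monomial a ⊗ x^⊗i evaluates to a + i · x. Evaluating each term at x = 8:
  Term 0 contributes -4 + 0 · 8 = -4
  Term 1 contributes -2 + 1 · 8 = 6
  Term 2 contributes -4 + 2 · 8 = 12
p(8) = ⊕ of these = min[-4, 6, 12] = -4.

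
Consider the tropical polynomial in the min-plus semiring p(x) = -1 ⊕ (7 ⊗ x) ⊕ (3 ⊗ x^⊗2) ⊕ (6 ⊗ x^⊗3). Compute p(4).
p(4) = -1

A tropical monomial a ⊗ x^⊗i evaluates to a + i · x. Evaluating each term at x = 4:
  Term 0 contributes -1 + 0 · 4 = -1
  Term 1 contributes 7 + 1 · 4 = 11
  Term 2 contributes 3 + 2 · 4 = 11
  Term 3 contributes 6 + 3 · 4 = 18
p(4) = ⊕ of these = min[-1, 11, 11, 18] = -1.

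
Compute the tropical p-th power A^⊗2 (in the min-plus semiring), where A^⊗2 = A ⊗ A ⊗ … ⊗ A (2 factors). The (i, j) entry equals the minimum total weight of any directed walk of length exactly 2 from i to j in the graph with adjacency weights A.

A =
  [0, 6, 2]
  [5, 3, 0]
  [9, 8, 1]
A^⊗2 =
  [0, 6, 2]
  [5, 6, 1]
  [9, 9, 2]

Each entry (A^⊗2)_ij equals the minimum over all length-2 walks i = v_0 → v_1 → … → v_2 = j of Σ_t A[v_t][v_{t+1}]. For example, for (i, j) = (0, 2) we minimise over 3 possible intermediate vertex sequences; the minimum is 2, attained along the walk 0 → 0 → 2.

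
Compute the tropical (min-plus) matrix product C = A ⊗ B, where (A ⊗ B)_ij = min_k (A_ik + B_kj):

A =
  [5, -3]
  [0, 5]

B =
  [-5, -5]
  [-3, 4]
A ⊗ B =
  [-6, 0]
  [-5, -5]

Apply the min-plus product entry-by-entry:
  C[0][0] = min over k of (A[0][0] + B[0][0] = 5 + -5 = 0, A[0][1] + B[1][0] = -3 + -3 = -6) = -6 (attained at k = 1)
  C[0][1] = min over k of (A[0][0] + B[0][1] = 5 + -5 = 0, A[0][1] + B[1][1] = -3 + 4 = 1) = 0 (attained at k = 0)
  C[1][0] = min over k of (A[1][0] + B[0][0] = 0 + -5 = -5, A[1][1] + B[1][0] = 5 + -3 = 2) = -5 (attained at k = 0)
  C[1][1] = min over k of (A[1][0] + B[0][1] = 0 + -5 = -5, A[1][1] + B[1][1] = 5 + 4 = 9) = -5 (attained at k = 0)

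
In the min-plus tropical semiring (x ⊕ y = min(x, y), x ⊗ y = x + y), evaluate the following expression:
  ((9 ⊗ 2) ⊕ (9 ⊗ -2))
((9 ⊗ 2) ⊕ (9 ⊗ -2)) = 7

Expand innermost to outermost. Recall ⊕ takes the minimum of its arguments and ⊗ takes their sum. Working out the expression ((9 ⊗ 2) ⊕ (9 ⊗ -2)) gives 7.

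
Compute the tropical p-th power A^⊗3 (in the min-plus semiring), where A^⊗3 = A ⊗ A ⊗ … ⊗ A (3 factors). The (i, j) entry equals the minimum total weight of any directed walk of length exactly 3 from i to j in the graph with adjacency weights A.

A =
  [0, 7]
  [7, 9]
A^⊗3 =
  [0, 7]
  [7, 14]

Each entry (A^⊗3)_ij equals the minimum over all length-3 walks i = v_0 → v_1 → … → v_3 = j of Σ_t A[v_t][v_{t+1}]. For example, for (i, j) = (0, 1) we minimise over 4 possible intermediate vertex sequences; the minimum is 7, attained along the walk 0 → 0 → 0 → 1.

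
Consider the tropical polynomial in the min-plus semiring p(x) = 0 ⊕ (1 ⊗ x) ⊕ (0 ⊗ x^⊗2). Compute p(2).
p(2) = 0

A tropical monomial a ⊗ x^⊗i evaluates to a + i · x. Evaluating each term at x = 2:
  Term 0 contributes 0 + 0 · 2 = 0
  Term 1 contributes 1 + 1 · 2 = 3
  Term 2 contributes 0 + 2 · 2 = 4
p(2) = ⊕ of these = min[0, 3, 4] = 0.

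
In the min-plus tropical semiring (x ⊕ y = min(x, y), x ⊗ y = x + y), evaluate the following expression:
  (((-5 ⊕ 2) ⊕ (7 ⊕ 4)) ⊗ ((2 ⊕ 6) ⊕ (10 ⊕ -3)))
(((-5 ⊕ 2) ⊕ (7 ⊕ 4)) ⊗ ((2 ⊕ 6) ⊕ (10 ⊕ -3))) = -8

Expand innermost to outermost. Recall ⊕ takes the minimum of its arguments and ⊗ takes their sum. Working out the expression (((-5 ⊕ 2) ⊕ (7 ⊕ 4)) ⊗ ((2 ⊕ 6) ⊕ (10 ⊕ -3))) gives -8.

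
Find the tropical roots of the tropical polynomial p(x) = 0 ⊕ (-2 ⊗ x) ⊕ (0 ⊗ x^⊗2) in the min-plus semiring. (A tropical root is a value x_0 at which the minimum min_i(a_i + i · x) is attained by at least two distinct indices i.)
Roots: {-2, 2}

Each tropical root is a break point of the lower envelope of the lines y = a_i + i · x (there are 3 lines, with slopes 0, 1, ..., 2). Only the lines that attain the minimum somewhere contribute to roots; other lines are dominated. Here the surviving (envelope) indices are i = 2, i = 1, i = 0.
Intersections between consecutive envelope lines give the roots: for adjacent envelope indices i < j the intersection is x = (a_i − a_j) / (j − i). Reading off the sorted break points: {-2, 2}.
Verification: at each break x_0, at least two indices attain the minimum of min_i(a_i + i · x_0).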